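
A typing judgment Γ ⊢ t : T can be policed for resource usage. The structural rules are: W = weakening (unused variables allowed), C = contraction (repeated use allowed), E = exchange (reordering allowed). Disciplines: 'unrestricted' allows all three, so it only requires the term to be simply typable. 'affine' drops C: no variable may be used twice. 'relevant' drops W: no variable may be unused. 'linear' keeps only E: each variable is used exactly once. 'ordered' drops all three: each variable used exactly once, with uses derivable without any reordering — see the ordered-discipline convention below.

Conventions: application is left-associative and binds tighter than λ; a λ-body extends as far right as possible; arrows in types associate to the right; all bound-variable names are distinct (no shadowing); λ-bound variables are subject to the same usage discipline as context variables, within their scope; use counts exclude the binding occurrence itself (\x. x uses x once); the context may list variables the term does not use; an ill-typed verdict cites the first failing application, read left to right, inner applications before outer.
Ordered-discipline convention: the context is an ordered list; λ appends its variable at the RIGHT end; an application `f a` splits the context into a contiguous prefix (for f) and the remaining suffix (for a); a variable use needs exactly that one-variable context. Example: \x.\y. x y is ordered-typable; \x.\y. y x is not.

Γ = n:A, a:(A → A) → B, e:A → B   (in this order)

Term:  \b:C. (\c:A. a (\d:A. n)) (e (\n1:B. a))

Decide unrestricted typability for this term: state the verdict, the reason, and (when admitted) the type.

no — a type mismatch blocks all five
variable uses: n: 1×; a: 2×; e: 1×; b (λ-bound): 0×; c (λ-bound): 0×; d (λ-bound): 0×; n1 (λ-bound): 0×
use order (left to right): a, n, e, a
typing: ill-typed: an application expects A but receives B → (A → A) → B
summary: ordered ✗ | linear ✗ | affine ✗ | relevant ✗ | unrestricted ✗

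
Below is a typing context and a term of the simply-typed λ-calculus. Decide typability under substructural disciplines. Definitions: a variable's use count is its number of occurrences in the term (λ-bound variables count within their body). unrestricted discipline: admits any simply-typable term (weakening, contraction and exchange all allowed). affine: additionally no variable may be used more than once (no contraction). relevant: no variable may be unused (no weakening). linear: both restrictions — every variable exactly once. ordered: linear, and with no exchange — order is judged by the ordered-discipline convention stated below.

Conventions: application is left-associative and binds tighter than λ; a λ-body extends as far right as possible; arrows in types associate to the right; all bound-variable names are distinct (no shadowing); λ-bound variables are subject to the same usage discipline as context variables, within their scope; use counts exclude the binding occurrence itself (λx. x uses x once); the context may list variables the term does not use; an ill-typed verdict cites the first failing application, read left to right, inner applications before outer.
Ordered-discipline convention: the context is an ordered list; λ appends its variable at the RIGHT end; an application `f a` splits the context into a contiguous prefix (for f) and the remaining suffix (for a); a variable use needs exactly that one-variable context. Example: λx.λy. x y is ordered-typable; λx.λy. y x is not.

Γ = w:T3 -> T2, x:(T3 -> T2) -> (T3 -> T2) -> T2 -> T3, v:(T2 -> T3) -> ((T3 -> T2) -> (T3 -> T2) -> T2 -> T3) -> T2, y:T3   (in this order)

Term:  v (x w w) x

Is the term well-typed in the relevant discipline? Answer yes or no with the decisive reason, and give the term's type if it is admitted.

no — unused: y — weakening required
usage: w ×2, x ×2, v ×1, y ×0
use order (left to right): v, x, w, w, x
typing: well-typed at T2
across the five disciplines: ordered ✗; linear ✗; affine ✗; relevant ✗; unrestricted ✓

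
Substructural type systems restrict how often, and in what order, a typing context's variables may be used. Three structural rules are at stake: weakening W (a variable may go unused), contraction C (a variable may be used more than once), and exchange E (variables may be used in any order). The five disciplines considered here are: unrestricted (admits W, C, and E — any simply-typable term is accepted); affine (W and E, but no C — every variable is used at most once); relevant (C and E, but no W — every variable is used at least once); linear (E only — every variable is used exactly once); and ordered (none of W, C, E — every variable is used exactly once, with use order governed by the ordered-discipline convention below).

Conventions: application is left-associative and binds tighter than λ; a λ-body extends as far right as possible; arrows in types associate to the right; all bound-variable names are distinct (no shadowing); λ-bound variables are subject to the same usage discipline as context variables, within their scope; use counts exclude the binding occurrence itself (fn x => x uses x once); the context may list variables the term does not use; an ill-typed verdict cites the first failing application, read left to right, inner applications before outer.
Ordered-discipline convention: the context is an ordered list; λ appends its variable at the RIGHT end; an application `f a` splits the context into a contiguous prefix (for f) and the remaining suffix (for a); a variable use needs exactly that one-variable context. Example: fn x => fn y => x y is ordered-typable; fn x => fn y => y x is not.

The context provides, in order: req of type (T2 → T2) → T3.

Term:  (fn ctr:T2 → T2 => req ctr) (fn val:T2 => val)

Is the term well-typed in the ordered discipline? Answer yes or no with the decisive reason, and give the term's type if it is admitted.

yes — single-use (req, ctr, val), ordered derivation ok; term : T3
variable uses: req ×1, ctr (λ-bound) ×1, val (λ-bound) ×1
uses in reading order: req, ctr, val
typing: well-typed at T3
all disciplines: ordered ✓ | linear ✓ | affine ✓ | relevant ✓ | unrestricted ✓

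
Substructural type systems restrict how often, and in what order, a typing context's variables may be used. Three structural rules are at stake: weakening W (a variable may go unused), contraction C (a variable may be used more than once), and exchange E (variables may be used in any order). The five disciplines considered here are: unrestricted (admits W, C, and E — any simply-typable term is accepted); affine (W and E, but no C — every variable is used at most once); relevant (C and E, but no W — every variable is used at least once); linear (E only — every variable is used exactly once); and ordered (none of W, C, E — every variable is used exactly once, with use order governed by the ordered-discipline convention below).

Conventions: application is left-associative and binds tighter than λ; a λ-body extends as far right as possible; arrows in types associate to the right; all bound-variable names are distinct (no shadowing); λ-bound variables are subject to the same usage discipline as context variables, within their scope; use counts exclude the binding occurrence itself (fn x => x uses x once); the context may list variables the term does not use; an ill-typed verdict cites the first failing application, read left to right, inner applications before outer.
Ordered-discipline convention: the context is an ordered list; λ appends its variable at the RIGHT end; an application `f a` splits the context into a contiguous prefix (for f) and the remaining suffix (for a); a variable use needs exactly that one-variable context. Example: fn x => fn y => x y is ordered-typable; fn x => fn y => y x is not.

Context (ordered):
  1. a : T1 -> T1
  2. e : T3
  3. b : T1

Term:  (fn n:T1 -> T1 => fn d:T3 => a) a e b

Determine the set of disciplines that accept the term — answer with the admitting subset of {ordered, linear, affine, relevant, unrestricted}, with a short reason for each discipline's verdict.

accepted by: unrestricted
use counts: a: 2×, e: 1×, b: 1×, n (bound): 0×, d (bound): 0×
uses in reading order: a, a, e, b
typing: ✓ — T1
ordered: ✗ — repeated use of a ×2; n, d never used (weakening)
linear: ✗ — repeated use of a ×2; n, d never used (weakening)
affine: ✗ — repeated use of a ×2
relevant: ✗ — n, d never used (weakening)
unrestricted: ✓ — typability at T1 is all that's needed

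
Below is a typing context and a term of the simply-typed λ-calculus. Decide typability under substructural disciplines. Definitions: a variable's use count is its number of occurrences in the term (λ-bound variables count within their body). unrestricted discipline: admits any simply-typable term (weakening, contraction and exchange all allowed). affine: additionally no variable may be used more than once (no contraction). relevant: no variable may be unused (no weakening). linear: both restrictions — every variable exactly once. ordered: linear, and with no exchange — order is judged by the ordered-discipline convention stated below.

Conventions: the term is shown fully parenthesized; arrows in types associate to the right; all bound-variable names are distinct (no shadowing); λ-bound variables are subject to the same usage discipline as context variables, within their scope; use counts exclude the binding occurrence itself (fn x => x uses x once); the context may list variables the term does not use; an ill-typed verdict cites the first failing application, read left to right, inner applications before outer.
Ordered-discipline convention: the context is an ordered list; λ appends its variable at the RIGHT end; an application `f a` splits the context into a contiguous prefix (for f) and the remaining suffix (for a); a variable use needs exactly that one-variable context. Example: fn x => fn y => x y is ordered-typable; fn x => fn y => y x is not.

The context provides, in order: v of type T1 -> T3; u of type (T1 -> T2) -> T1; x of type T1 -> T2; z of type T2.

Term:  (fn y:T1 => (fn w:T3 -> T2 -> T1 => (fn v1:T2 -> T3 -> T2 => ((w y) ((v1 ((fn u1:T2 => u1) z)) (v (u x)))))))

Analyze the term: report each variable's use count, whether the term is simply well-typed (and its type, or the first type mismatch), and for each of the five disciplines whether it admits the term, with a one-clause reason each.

counts: v: 1; u: 1; x: 1; z: 1; y [bound]: 1; w [bound]: 1; v1 [bound]: 1; u1 [bound]: 1
use order (left to right): w, y, v1, u1, z, v, u, x
typing: ill-typed: an application expects T3 but receives T1
ordered: ✗ — a type mismatch blocks all five
linear: ✗ — the type mismatch rejects it
affine: ✗ — not simply typable
relevant: ✗ — fails simple typing
unrestricted: ✗ — a type mismatch blocks all five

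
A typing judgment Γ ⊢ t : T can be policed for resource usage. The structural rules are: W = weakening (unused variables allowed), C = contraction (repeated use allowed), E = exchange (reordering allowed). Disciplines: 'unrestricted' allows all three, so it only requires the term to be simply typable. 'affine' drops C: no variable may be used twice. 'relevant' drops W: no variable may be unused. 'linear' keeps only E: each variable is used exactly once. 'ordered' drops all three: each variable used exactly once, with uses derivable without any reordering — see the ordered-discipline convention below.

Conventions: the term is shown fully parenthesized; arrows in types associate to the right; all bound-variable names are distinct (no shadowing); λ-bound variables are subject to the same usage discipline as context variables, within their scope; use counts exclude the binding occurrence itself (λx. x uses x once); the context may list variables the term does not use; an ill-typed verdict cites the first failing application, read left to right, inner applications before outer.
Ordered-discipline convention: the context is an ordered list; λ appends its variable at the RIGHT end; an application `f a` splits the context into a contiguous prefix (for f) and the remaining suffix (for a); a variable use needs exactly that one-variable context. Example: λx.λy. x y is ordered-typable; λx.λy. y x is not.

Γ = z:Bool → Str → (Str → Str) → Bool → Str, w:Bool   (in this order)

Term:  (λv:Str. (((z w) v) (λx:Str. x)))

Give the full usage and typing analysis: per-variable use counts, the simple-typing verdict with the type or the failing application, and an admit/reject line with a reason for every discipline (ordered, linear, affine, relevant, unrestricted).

usage: z: 1×; w: 1×; v [bound]: 1×; x [bound]: 1×
order of uses: z, w, v, x
typing: well-typed at Str → Bool → Str
ordered ✓ (z, w, v, x: once each, no exchange needed)
linear ✓ (exactly-once usage across z, w, v, x)
affine ✓ (at most one use each (z, w, v, x))
relevant ✓ (every one of z, w, v, x appears)
unrestricted ✓ (typability at Str → Bool → Str is all that's needed)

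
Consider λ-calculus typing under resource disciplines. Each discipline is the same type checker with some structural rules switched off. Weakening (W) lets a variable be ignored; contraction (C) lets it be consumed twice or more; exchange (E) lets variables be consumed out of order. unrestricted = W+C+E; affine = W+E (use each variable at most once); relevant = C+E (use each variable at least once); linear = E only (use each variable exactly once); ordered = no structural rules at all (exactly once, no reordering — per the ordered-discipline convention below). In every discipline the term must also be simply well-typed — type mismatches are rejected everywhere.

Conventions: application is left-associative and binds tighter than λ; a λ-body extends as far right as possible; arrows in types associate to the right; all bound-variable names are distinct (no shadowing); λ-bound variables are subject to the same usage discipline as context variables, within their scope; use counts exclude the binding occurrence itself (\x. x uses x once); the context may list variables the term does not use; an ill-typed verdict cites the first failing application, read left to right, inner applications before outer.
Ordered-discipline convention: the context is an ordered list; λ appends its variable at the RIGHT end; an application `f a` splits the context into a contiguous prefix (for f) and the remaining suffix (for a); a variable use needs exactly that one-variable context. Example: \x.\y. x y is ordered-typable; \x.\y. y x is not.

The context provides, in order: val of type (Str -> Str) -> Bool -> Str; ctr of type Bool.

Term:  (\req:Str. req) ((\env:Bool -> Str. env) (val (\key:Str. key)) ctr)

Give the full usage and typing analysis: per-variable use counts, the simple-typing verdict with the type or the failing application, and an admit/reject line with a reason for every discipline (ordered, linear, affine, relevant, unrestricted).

counts: val ×1; ctr ×1; req (λ-bound) ×1; env (λ-bound) ×1; key (λ-bound) ×1
uses in reading order: req, env, val, key, ctr
typing: ✓ — Str
ordered ✓ (one use each (val, ctr, req, env, key); ordered split holds)
linear ✓ (each of val, ctr, req, env, key used exactly once)
affine ✓ (none of val, ctr, req, env, key used more than once)
relevant ✓ (every one of val, ctr, req, env, key appears)
unrestricted ✓ (typability at Str is all that's needed)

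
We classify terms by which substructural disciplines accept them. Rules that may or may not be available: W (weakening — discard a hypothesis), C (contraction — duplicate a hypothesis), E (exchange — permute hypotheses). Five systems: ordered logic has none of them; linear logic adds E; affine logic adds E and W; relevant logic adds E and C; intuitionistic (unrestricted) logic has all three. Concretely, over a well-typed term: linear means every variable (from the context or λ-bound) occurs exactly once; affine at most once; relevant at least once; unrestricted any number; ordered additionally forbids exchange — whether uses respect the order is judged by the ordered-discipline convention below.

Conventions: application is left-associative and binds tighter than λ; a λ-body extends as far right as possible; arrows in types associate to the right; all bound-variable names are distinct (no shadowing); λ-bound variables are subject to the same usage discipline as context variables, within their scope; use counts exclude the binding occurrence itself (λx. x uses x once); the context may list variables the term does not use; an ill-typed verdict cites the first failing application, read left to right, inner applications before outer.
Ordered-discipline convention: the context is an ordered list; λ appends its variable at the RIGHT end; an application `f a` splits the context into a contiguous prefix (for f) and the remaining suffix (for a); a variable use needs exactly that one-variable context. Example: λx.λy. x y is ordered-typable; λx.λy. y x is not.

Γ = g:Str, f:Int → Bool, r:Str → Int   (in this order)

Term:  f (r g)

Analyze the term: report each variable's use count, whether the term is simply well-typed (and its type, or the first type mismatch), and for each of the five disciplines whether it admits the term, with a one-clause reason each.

variable uses: g: 1×; f: 1×; r: 1×
uses in reading order: f, r, g
typing: ✓ — Bool
ordered: ✗, no contiguous prefix/suffix split fits f, r, g
linear: ✓, exactly-once usage across g, f, r
affine: ✓, g, f, r: no repeats, contraction unneeded
relevant: ✓, at least one use each (g, f, r)
unrestricted: ✓, simply typable at Bool; W, C, E all held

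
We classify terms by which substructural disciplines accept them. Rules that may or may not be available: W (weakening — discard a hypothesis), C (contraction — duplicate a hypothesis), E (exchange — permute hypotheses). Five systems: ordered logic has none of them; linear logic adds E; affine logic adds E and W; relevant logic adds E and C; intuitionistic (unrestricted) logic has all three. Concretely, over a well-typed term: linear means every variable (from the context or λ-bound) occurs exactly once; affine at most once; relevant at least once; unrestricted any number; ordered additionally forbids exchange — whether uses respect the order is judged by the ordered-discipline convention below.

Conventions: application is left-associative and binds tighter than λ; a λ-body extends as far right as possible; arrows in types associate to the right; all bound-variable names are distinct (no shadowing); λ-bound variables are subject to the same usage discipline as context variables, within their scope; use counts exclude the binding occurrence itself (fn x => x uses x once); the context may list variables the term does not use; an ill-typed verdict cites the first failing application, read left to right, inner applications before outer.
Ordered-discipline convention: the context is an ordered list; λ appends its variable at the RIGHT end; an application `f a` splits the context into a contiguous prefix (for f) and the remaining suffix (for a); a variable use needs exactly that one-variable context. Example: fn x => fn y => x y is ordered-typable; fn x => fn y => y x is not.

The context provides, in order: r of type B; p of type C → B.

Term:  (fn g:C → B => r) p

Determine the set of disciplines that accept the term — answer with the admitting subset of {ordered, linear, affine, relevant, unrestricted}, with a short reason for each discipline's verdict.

admitted by: affine, unrestricted
usage: r: 1; p: 1; g (bound): 0
left-to-right use order: r, p
typing: the term checks, with type B
ordered: ✗, unused: g — weakening required
linear: ✗, unused: g — weakening required
affine: ✓, no duplicate uses among r, p, g
relevant: ✗, unused: g — weakening required
unrestricted: ✓, simply typable at B; W, C, E all held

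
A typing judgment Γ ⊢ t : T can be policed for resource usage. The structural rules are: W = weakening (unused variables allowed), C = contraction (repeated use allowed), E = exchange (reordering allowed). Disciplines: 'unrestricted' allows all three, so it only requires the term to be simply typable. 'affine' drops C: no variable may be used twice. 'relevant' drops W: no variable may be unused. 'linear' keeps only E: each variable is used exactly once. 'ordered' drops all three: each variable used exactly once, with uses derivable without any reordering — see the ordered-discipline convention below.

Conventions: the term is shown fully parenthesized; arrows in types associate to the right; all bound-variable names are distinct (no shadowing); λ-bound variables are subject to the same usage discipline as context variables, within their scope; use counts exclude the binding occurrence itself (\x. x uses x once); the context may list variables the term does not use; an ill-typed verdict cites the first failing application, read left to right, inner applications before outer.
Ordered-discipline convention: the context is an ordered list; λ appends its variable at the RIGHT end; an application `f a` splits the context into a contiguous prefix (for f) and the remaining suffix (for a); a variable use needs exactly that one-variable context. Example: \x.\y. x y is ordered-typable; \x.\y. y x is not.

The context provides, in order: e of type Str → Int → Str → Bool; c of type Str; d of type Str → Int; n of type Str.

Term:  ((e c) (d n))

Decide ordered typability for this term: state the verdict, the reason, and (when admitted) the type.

yes — e, c, d, n: once each, no exchange needed; term : Str → Bool
variable uses: e ×1; c ×1; d ×1; n ×1
use order (left to right): e, c, d, n
typing: well-typed at Str → Bool
all disciplines: ordered ✓ | linear ✓ | affine ✓ | relevant ✓ | unrestricted ✓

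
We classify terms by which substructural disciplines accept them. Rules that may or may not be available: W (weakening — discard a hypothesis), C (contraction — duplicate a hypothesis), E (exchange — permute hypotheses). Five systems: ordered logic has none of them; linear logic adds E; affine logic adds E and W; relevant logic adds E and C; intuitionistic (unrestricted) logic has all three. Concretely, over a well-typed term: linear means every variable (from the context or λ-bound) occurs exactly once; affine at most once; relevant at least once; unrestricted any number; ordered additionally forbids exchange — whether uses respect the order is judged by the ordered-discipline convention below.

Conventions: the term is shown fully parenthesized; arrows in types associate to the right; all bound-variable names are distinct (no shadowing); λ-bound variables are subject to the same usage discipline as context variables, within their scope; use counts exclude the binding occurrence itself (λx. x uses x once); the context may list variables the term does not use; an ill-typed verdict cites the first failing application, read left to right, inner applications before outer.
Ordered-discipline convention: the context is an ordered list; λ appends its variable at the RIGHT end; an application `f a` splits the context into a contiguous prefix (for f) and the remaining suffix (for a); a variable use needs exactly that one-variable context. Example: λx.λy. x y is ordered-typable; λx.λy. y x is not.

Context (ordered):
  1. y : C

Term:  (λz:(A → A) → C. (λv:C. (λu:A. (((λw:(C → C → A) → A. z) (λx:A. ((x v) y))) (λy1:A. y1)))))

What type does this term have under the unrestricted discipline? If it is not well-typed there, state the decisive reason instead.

not well-typed under unrestricted — fails simple typing
counts: y: 1×; z (bound): 1×; v (bound): 1×; u (bound): 0×; w (bound): 0×; x (bound): 1×; y1 (bound): 1×
order of uses: z, x, v, y, y1
typing: ill-typed: can't apply a value of type A
per-discipline verdicts: ordered ✗; linear ✗; affine ✗; relevant ✗; unrestricted ✗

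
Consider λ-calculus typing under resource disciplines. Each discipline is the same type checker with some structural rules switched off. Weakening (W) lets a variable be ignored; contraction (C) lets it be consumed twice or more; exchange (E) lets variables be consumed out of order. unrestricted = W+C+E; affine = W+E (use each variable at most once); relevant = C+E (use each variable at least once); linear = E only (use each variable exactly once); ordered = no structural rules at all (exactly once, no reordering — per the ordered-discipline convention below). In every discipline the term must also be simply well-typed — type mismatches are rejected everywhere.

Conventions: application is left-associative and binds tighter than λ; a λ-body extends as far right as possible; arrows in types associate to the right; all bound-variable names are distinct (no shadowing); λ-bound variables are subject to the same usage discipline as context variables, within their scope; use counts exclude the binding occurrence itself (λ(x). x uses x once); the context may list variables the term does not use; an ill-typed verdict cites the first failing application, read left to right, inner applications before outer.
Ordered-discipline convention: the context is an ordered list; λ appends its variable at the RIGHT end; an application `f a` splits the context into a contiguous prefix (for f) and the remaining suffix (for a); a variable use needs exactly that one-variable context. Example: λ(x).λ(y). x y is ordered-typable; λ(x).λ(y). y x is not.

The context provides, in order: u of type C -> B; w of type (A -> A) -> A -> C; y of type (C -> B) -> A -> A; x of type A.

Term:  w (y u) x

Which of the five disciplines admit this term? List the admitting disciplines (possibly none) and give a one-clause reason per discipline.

accepted by: linear, affine, relevant, unrestricted
counts: u=1, w=1, y=1, x=1
use order (left to right): w, y, u, x
typing: well-typed — term : C
ordered: ✗ — use order w, y, u, x needs exchange
linear: ✓ — single use per variable (u, w, y, x)
affine: ✓ — none of u, w, y, x used more than once
relevant: ✓ — none of u, w, y, x goes unused
unrestricted: ✓ — well-typed at C; no restrictions here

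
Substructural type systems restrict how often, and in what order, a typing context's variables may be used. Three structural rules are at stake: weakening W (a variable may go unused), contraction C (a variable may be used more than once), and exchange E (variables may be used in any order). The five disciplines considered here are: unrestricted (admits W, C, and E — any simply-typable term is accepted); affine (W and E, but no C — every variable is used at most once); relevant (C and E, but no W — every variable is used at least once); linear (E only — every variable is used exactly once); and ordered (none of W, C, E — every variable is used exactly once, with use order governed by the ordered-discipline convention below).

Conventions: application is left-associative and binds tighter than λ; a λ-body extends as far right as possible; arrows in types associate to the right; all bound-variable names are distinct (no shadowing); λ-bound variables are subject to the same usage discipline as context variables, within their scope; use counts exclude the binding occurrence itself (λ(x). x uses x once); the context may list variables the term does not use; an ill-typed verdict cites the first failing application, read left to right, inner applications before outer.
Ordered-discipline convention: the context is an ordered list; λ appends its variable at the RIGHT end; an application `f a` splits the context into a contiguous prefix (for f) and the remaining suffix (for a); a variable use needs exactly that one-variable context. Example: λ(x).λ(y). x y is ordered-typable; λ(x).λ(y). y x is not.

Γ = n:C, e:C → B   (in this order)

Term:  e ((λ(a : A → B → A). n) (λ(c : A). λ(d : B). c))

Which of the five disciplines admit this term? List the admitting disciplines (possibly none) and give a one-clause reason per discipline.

admitting disciplines: affine, unrestricted
variable uses: n: 1×, e: 1×, a (bound): 0×, c (bound): 1×, d (bound): 0×
uses in reading order: e, n, c
typing: well-typed at B
ordered ✗ (unused: a, d — weakening required)
linear ✗ (unused: a, d — weakening required)
affine ✓ (at most one use each (n, e, a, c, d))
relevant ✗ (unused: a, d — weakening required)
unrestricted ✓ (typability at B is all that's needed)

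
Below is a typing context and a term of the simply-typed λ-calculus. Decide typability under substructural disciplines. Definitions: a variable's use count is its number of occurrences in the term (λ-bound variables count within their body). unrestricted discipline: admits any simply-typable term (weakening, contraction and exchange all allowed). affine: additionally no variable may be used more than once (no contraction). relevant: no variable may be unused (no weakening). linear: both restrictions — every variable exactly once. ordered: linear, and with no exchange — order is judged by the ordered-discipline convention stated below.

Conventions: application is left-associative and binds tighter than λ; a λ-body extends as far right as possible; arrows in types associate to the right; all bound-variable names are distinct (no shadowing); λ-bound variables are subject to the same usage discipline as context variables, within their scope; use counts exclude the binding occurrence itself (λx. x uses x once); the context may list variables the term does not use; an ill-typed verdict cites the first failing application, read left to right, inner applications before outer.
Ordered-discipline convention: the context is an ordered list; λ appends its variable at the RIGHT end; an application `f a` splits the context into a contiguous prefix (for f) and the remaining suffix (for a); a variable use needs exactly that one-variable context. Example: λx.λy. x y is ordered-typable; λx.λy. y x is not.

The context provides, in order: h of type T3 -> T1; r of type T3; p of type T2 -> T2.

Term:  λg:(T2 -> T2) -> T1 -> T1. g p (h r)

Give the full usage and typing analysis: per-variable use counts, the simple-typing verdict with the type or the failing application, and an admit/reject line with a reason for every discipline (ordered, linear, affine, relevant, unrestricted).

counts: h=1, r=1, p=1, g (λ-bound)=1
order of uses: g, p, h, r
typing: the term checks, with type ((T2 -> T2) -> T1 -> T1) -> T1
ordered: ✗, needs exchange: uses follow g, p, h, r
linear: ✓, exactly-once usage across h, r, p, g
affine: ✓, at most one use each (h, r, p, g)
relevant: ✓, at least one use each (h, r, p, g)
unrestricted: ✓, typability at ((T2 -> T2) -> T1 -> T1) -> T1 is all that's needed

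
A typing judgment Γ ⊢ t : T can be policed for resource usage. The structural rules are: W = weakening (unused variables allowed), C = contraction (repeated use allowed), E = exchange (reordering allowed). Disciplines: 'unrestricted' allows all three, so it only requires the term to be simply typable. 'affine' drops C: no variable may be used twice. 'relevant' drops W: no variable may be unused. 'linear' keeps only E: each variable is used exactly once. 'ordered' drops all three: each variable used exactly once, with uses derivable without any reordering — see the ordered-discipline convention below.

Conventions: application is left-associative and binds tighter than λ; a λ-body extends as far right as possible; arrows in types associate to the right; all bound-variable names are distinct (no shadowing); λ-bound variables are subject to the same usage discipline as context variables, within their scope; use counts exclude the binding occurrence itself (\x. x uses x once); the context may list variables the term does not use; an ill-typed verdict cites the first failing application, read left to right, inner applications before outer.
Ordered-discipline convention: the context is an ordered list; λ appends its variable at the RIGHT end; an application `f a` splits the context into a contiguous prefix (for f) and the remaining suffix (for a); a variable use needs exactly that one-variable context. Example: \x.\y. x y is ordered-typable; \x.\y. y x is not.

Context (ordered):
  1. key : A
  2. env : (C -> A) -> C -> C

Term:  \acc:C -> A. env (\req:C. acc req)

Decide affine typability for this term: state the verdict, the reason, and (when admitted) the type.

yes — no duplicate uses among key, env, acc, req; term : (C -> A) -> C -> C
variable uses: key ×0, env ×1, acc (bound) ×1, req (bound) ×1
use order (left to right): env, acc, req
typing: the term checks, with type (C -> A) -> C -> C
all disciplines: ordered ✗, linear ✗, affine ✓, relevant ✗, unrestricted ✓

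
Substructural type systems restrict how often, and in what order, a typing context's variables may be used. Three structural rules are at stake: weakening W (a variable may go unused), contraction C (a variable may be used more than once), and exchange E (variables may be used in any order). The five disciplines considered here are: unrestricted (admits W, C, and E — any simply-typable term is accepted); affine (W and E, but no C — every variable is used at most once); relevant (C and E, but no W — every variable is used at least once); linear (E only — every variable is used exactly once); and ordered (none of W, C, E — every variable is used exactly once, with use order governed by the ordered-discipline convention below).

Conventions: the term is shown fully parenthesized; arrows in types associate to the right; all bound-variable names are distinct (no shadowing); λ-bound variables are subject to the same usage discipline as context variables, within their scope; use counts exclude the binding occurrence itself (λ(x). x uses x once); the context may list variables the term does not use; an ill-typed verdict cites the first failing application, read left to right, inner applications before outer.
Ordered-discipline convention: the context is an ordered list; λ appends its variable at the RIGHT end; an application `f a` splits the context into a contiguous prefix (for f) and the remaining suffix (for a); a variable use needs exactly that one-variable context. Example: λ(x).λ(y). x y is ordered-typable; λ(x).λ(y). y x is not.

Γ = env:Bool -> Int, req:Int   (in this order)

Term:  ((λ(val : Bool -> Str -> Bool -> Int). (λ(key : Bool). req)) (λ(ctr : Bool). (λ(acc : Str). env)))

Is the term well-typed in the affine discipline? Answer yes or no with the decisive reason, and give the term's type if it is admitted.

yes — no duplicate uses among env, req, val, key, ctr, acc; term : Bool -> Int
counts: env: 1; req: 1; val (bound): 0; key (bound): 0; ctr (bound): 0; acc (bound): 0
use order (left to right): req, env
typing: ✓ — Bool -> Int
per-discipline verdicts: ordered ✗ · linear ✗ · affine ✓ · relevant ✗ · unrestricted ✓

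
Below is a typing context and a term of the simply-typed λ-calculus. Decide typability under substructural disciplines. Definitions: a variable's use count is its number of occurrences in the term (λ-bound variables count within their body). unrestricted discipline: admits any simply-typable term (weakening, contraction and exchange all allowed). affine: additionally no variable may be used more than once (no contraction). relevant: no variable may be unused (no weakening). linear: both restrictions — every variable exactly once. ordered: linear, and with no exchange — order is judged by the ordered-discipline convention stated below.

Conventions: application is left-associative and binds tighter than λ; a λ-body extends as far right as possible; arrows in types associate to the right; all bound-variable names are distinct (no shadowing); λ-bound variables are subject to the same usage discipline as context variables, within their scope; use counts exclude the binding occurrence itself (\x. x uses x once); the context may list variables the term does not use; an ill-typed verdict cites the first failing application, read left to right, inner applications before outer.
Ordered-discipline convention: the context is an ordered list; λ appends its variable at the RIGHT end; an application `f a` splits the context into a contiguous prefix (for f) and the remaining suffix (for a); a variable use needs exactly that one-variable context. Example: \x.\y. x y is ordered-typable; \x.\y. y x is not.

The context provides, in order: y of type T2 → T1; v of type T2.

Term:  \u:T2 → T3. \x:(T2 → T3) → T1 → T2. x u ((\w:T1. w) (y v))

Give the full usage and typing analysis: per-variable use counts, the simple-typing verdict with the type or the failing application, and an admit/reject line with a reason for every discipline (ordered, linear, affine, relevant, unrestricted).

variable uses: y ×1; v ×1; u (bound) ×1; x (bound) ×1; w (bound) ×1
uses in reading order: x, u, w, y, v
typing: the term checks, with type (T2 → T3) → ((T2 → T3) → T1 → T2) → T2
ordered: ✗, no contiguous prefix/suffix split fits x, u, w, y, v
linear: ✓, y, v, u, x, w: one use apiece
affine: ✓, y, v, u, x, w: no repeats, contraction unneeded
relevant: ✓, none of y, v, u, x, w goes unused
unrestricted: ✓, type-checks ((T2 → T3) → ((T2 → T3) → T1 → T2) → T2) and nothing is barred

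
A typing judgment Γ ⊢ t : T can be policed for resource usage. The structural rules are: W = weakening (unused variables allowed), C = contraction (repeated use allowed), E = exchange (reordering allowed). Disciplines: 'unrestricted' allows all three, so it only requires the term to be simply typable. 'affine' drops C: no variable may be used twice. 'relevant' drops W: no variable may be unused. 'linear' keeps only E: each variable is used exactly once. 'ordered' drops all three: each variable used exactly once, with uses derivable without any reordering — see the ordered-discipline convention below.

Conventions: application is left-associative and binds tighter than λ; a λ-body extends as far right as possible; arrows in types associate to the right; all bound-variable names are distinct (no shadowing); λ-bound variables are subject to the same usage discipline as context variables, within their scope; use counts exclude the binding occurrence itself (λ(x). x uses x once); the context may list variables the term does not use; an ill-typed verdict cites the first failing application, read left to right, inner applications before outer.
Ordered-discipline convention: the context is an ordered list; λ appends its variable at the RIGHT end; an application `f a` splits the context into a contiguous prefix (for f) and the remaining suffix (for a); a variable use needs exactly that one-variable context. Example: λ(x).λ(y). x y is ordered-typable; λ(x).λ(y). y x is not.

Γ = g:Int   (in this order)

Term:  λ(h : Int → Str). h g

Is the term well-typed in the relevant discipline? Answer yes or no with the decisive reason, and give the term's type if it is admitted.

yes — none of g, h goes unused; term : (Int → Str) → Str
variable uses: g=1, h (λ-bound)=1
order of uses: h, g
typing: well-typed — term : (Int → Str) → Str
across the five disciplines: ordered ✗ · linear ✓ · affine ✓ · relevant ✓ · unrestricted ✓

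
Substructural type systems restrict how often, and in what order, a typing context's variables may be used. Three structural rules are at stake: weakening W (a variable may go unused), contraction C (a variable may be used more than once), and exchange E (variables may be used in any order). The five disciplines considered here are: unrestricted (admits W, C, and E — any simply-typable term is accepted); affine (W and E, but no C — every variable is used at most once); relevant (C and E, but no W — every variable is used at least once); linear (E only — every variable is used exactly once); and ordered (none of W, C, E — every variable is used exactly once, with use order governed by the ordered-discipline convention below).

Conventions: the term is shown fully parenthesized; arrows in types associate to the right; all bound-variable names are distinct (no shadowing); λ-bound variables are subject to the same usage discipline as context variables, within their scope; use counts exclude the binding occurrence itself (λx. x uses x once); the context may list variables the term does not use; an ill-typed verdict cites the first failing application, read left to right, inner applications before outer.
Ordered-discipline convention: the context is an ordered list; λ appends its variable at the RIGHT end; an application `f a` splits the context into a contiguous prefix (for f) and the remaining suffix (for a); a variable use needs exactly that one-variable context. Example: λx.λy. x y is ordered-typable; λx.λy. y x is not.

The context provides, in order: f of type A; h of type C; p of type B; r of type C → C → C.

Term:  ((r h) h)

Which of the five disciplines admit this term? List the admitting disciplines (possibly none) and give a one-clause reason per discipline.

accepted by: unrestricted
variable uses: f: 0, h: 2, p: 0, r: 1
order of uses: r, h, h
typing: ✓ — C
ordered ✗ (repeated use of h ×2; unused: f, p — weakening required)
linear ✗ (repeated use of h ×2; unused: f, p — weakening required)
affine ✗ (repeated use of h ×2)
relevant ✗ (unused: f, p — weakening required)
unrestricted ✓ (type-checks (C) and nothing is barred)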